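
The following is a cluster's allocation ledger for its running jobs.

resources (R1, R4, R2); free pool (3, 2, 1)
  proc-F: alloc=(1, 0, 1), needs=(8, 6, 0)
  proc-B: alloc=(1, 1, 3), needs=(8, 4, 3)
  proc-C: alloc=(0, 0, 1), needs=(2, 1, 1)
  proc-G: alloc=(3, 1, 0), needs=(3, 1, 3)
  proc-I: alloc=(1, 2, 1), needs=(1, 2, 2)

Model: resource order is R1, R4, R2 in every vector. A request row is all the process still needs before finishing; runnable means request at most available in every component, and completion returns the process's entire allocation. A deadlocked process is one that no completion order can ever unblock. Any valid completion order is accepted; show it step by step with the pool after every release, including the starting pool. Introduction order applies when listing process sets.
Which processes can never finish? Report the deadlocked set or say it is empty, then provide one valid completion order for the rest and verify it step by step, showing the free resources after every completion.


The deadlocked set is proc-F and proc-B.
Key observation: no order helps: past proc-C, proc-I, proc-G, the free pool tops out at (7, 5, 3), below what each blocked process needs in R1.
One completion order for the rest: proc-C, proc-I, proc-G. Step-by-step check:
  pool = (3, 2, 1)
  proc-C needs (2, 1, 1) <= (3, 2, 1) -> finishes; pool += (0, 0, 1) = (3, 2, 2)
  proc-I needs (1, 2, 2) <= (3, 2, 2) -> finishes; pool += (1, 2, 1) = (4, 4, 3)
  proc-G needs (3, 1, 3) <= (4, 4, 3) -> finishes; pool += (3, 1, 0) = (7, 5, 3)
None of the blocked processes ever fits:
  proc-F still needs (8, 6, 0) but only (7, 5, 3) is free — short on R1 and R4
  proc-B still needs (8, 4, 3) but only (7, 5, 3) is free — short on R1


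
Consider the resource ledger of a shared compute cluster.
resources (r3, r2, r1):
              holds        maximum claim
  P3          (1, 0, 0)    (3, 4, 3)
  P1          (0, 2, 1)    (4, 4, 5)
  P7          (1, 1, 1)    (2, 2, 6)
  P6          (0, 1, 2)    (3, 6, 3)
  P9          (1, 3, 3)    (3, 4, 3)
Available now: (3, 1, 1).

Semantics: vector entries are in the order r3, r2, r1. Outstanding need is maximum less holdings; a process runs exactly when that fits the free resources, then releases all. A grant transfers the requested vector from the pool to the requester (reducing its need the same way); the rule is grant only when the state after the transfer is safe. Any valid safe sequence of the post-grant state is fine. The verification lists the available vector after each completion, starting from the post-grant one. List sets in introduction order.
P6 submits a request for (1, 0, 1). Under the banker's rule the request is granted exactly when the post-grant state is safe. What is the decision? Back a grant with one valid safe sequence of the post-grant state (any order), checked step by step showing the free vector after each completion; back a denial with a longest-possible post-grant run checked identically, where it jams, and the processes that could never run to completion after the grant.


DENY. Granting would leave the state unsafe.
Key observation: after P9, P3 the pool peaks at (4, 4, 3), and each blocked process is short somewhere: P1 on r1; P7 on r1; P6 on r2.
On the post-grant state, P9, P3 is a maximal run — nothing extends it. Check, step by step:
  pool = (2, 1, 0)
  P9 needs (2, 1, 0) <= (2, 1, 0) -> finishes; pool += (1, 3, 3) = (3, 4, 3)
  P3 needs (2, 4, 3) <= (3, 4, 3) -> finishes; pool += (1, 0, 0) = (4, 4, 3)
  P1 cannot run: need (4, 2, 4) vs free (4, 4, 3) (insufficient r1)
  P7 cannot run: need (1, 1, 5) vs free (4, 4, 3) (insufficient r1)
  P6 cannot run: need (2, 5, 0) vs free (4, 4, 3) (insufficient r2)
Processes that could never finish after the grant: P1, P7 and P6.


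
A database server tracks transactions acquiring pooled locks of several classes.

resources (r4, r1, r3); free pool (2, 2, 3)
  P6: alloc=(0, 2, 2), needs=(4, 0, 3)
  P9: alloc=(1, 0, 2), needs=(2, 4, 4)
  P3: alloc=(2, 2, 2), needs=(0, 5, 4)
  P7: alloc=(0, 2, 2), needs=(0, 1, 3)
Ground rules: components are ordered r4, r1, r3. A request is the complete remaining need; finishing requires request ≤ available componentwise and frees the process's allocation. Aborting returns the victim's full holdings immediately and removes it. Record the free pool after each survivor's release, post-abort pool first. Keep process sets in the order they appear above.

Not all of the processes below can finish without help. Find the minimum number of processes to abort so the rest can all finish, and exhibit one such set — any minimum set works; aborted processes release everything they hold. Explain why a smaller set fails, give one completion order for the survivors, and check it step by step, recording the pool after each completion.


Minimum abort set: P3.
Key observation: P6 could never have finished before the abort; with (2, 2, 2) returned by P3, it fits at step 3.
No smaller set exists: with zero aborts the deadlock remains.
Survivors finish in the order: P9, P7, P6. Step-by-step check (pool after the aborts first):
  pool = (4, 4, 5)
  P9: need (2, 4, 4) fits (4, 4, 5); releases (1, 0, 2), pool now (5, 4, 7)
  P7: need (0, 1, 3) fits (5, 4, 7); releases (0, 2, 2), pool now (5, 6, 9)
  P6: need (4, 0, 3) fits (5, 6, 9); releases (0, 2, 2), pool now (5, 8, 11)


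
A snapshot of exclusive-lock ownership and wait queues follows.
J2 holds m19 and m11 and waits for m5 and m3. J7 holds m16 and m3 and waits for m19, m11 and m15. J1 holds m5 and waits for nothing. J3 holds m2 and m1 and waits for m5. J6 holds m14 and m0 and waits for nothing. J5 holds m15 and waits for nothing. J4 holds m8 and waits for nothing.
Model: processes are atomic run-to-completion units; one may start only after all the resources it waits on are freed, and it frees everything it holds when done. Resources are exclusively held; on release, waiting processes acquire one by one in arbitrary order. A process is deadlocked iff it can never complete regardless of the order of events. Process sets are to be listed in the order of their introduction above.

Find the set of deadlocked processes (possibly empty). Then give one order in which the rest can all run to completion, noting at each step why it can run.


Deadlocked: J2 and J7.
Key observation: the waits loop around J2 -> J7 -> J2 with no way out; no other process is dragged down with it.
One completion order for the rest: J4, J1, J5, J6, J3.
Walking it through:
  run J4 (it waits on nothing); releases m8
  run J1 (it waits on nothing); releases m5
  run J5 (it waits on nothing); releases m15
  run J6 (it waits on nothing); releases m14 and m0
  J3: everything it awaited (m5) is free; runs, freeing m2 and m1


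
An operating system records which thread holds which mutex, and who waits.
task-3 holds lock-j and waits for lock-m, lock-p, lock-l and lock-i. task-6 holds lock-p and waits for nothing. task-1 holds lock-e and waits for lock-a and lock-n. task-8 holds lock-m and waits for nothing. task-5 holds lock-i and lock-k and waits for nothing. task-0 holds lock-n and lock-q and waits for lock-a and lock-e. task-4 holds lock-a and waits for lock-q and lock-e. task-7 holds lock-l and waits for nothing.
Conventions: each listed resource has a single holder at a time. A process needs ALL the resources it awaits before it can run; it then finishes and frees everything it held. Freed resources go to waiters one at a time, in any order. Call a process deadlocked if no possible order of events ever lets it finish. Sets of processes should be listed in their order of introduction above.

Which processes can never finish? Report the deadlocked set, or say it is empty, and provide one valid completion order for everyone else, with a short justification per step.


Deadlocked: task-1, task-0 and task-4.
Key observation: the wait chain closes on itself along task-1 -> task-0 -> task-1; task-4 is caught in further circular waits.
The rest can finish in the order task-7, task-5, task-8, task-6, task-3.
Verifying each step:
  task-7 waits on nothing -> runs at once and releases lock-l
  task-5 waits on nothing -> runs at once and releases lock-i and lock-k
  task-8 waits on nothing -> runs at once and releases lock-m
  task-6 waits on nothing -> runs at once and releases lock-p
  task-3: everything it awaited (lock-m, lock-p, lock-l and lock-i) is free; runs, freeing lock-j


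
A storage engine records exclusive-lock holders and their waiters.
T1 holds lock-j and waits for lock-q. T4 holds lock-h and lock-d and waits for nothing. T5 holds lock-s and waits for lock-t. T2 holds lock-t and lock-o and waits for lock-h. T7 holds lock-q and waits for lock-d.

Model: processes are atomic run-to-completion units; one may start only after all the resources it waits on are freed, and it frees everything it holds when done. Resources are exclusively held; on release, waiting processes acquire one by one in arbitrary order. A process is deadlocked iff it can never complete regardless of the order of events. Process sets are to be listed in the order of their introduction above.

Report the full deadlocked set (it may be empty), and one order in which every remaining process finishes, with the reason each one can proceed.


Nothing here is deadlocked.
Key observation: no waiting chain loops back on itself — every chain ends at a process that waits on nothing, so everyone eventually runs.
The rest can finish in the order T4, T7, T2, T5, T1.
Check, step by step:
  T4 waits on nothing -> runs at once and releases lock-h and lock-d
  run T7 (all its waits — lock-d — are resolved); releases lock-q
  run T2 (all its waits — lock-h — are resolved); releases lock-t and lock-o
  run T5 (all its waits — lock-t — are resolved); releases lock-s
  run T1 (all its waits — lock-q — are resolved); releases lock-j


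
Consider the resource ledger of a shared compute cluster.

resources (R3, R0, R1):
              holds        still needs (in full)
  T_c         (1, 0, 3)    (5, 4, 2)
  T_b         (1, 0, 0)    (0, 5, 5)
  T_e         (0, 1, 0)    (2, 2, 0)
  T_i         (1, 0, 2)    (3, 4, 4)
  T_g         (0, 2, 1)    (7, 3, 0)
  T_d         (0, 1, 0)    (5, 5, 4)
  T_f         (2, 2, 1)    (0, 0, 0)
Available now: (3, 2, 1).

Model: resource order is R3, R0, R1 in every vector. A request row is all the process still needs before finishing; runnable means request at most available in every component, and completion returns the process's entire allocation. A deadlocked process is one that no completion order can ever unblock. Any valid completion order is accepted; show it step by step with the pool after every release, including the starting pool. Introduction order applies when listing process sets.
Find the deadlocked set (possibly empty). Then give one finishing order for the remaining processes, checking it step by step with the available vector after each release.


No process is deadlocked.
Key observation: T_f can run right away; the returned allocation unlocks the remaining processes in turn.
A valid finishing order for the others: T_f, T_c, T_i, T_g, T_e, T_b, T_d. Check, step by step:
  pool = (3, 2, 1)
  T_f: need (0, 0, 0) fits (3, 2, 1); releases (2, 2, 1), pool now (5, 4, 2)
  T_c: need (5, 4, 2) fits (5, 4, 2); releases (1, 0, 3), pool now (6, 4, 5)
  T_i: need (3, 4, 4) fits (6, 4, 5); releases (1, 0, 2), pool now (7, 4, 7)
  T_g: need (7, 3, 0) fits (7, 4, 7); releases (0, 2, 1), pool now (7, 6, 8)
  T_e: need (2, 2, 0) fits (7, 6, 8); releases (0, 1, 0), pool now (7, 7, 8)
  T_b: need (0, 5, 5) fits (7, 7, 8); releases (1, 0, 0), pool now (8, 7, 8)
  T_d: need (5, 5, 4) fits (8, 7, 8); releases (0, 1, 0), pool now (8, 8, 8)


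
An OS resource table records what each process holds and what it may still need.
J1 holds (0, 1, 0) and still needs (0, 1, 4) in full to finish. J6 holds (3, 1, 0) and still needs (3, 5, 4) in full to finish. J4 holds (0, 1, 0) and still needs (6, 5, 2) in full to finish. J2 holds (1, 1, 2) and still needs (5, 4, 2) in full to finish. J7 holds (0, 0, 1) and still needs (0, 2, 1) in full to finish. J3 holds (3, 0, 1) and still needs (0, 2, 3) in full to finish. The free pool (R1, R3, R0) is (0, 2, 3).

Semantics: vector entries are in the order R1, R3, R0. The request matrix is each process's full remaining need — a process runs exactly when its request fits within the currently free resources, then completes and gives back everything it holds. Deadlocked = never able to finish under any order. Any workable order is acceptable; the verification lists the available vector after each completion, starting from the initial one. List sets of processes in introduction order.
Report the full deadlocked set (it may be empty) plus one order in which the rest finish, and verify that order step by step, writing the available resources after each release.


The deadlocked set is J6, J4 and J2.
Key observation: the pool after J7, J1, J3 is (3, 3, 5); every surviving request exceeds it in R3, so progress ends there.
A valid finishing order for the others: J7, J1, J3. Check, step by step:
  pool = (0, 2, 3)
  J7 needs (0, 2, 1) <= (0, 2, 3) -> finishes; pool += (0, 0, 1) = (0, 2, 4)
  J1 needs (0, 1, 4) <= (0, 2, 4) -> finishes; pool += (0, 1, 0) = (0, 3, 4)
  J3 needs (0, 2, 3) <= (0, 3, 4) -> finishes; pool += (3, 0, 1) = (3, 3, 5)
The stuck group stays short no matter what:
  J6 cannot run: need (3, 5, 4) vs free (3, 3, 5) (insufficient R3)
  J4 cannot run: need (6, 5, 2) vs free (3, 3, 5) (insufficient R1 and R3)
  J2 cannot run: need (5, 4, 2) vs free (3, 3, 5) (insufficient R1 and R3)


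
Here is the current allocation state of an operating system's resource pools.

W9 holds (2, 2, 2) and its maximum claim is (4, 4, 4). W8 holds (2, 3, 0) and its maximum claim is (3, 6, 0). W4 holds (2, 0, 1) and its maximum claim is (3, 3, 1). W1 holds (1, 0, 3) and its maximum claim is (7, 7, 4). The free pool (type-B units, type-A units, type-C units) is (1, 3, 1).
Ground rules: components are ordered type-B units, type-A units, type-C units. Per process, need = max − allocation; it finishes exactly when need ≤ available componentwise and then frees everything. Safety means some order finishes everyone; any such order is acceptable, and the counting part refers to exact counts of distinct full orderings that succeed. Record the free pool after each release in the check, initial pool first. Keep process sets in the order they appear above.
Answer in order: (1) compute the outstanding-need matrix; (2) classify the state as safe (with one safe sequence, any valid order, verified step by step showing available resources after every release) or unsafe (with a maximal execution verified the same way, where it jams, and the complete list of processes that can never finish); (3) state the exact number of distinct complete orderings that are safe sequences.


(1) Need matrix, components ordered type-B units, type-A units, type-C units:
  W9: (2, 2, 2)
  W8: (1, 3, 0)
  W4: (1, 3, 0)
  W1: (6, 7, 1)
(2) SAFE. One safe sequence: W4, W8, W9, W1.
Key observation: reading the order forward, W4 is the first process whose need (1, 3, 0) meets the free pool (1, 3, 1) exactly on a resource it requests.
Check, step by step:
  pool = (1, 3, 1)
  run W4 (needs (1, 3, 0), free (1, 3, 1)); after release of (2, 0, 1) the pool is (3, 3, 2)
  run W8 (needs (1, 3, 0), free (3, 3, 2)); after release of (2, 3, 0) the pool is (5, 6, 2)
  run W9 (needs (2, 2, 2), free (5, 6, 2)); after release of (2, 2, 2) the pool is (7, 8, 4)
  run W1 (needs (6, 7, 1), free (7, 8, 4)); after release of (1, 0, 3) the pool is (8, 8, 7)
(3) Precisely 3 of the possible complete orderings are safe sequences.


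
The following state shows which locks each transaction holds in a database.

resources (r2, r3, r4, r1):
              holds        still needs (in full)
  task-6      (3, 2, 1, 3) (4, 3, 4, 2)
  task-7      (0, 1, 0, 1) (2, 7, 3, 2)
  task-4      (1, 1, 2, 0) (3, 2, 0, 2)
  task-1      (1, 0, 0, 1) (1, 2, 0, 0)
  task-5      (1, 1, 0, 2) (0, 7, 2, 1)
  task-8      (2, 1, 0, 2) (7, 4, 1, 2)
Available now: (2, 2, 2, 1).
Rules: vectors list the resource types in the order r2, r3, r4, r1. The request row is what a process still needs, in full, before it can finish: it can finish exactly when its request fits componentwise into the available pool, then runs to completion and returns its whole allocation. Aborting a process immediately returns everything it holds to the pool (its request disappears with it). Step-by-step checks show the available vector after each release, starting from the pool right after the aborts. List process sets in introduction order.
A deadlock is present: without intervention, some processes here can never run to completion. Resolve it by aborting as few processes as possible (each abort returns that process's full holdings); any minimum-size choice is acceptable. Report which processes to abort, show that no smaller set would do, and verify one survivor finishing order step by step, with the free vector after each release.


Minimum abort set: task-5.
Key observation: task-7 could never have finished before the abort; with (1, 1, 0, 2) returned by task-5, it fits at step 5.
Minimality: the empty abort set fails — the state is deadlocked as it stands.
Survivors finish in the order: task-4, task-1, task-6, task-8, task-7. Verifying each step (pool after the aborts first):
  pool = (3, 3, 2, 3)
  task-4 needs (3, 2, 0, 2) <= (3, 3, 2, 3) -> finishes; pool += (1, 1, 2, 0) = (4, 4, 4, 3)
  task-1 needs (1, 2, 0, 0) <= (4, 4, 4, 3) -> finishes; pool += (1, 0, 0, 1) = (5, 4, 4, 4)
  task-6 needs (4, 3, 4, 2) <= (5, 4, 4, 4) -> finishes; pool += (3, 2, 1, 3) = (8, 6, 5, 7)
  task-8 needs (7, 4, 1, 2) <= (8, 6, 5, 7) -> finishes; pool += (2, 1, 0, 2) = (10, 7, 5, 9)
  task-7 needs (2, 7, 3, 2) <= (10, 7, 5, 9) -> finishes; pool += (0, 1, 0, 1) = (10, 8, 5, 10)


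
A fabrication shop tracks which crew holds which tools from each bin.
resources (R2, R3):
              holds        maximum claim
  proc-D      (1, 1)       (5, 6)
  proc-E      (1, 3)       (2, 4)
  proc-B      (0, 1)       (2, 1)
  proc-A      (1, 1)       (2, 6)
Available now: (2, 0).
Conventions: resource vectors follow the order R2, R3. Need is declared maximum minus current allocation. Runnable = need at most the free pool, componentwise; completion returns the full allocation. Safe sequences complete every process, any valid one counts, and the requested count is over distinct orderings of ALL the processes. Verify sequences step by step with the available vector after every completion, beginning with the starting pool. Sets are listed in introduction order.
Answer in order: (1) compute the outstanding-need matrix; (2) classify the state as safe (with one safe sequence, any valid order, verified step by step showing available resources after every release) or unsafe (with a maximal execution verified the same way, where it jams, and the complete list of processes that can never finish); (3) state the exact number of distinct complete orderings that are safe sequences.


(1) Remaining need (order R2, R3):
  proc-D: (4, 5)
  proc-E: (1, 1)
  proc-B: (2, 0)
  proc-A: (1, 5)
(2) UNSAFE — no complete ordering exists.
Key observation: the pool after proc-B, proc-E is (3, 4); every surviving request exceeds it in R3, so progress ends there.
Going as far as possible: proc-B, proc-E; after that, nothing fits. Verifying each step:
  pool = (2, 0)
  proc-B needs (2, 0) <= (2, 0) -> finishes; pool += (0, 1) = (2, 1)
  proc-E needs (1, 1) <= (2, 1) -> finishes; pool += (1, 3) = (3, 4)
  proc-D still needs (4, 5) but only (3, 4) is free — short on R2 and R3
  proc-A still needs (1, 5) but only (3, 4) is free — short on R3
Never able to finish: proc-D and proc-A.
(3) Exactly 0 of the possible complete orderings are safe sequences.


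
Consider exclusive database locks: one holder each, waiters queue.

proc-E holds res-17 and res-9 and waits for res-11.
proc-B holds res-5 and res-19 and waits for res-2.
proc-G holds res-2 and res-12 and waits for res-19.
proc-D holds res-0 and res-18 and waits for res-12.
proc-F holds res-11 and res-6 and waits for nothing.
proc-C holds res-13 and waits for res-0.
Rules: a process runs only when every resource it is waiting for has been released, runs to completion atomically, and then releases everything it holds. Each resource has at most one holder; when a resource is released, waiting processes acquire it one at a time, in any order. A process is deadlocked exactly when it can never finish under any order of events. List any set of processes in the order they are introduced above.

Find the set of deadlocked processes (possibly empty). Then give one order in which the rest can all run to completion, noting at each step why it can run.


Deadlocked set: proc-B, proc-G, proc-D and proc-C.
Key observation: proc-B -> proc-G -> proc-B is a circular wait — nothing in it can go first; proc-D and proc-C wait into the deadlock from upstream.
One completion order for the rest: proc-F, proc-E.
Walking it through:
  proc-F: no waits; runs immediately, freeing res-11 and res-6
  proc-E: everything it awaited (res-11) is free; runs, freeing res-17 and res-9


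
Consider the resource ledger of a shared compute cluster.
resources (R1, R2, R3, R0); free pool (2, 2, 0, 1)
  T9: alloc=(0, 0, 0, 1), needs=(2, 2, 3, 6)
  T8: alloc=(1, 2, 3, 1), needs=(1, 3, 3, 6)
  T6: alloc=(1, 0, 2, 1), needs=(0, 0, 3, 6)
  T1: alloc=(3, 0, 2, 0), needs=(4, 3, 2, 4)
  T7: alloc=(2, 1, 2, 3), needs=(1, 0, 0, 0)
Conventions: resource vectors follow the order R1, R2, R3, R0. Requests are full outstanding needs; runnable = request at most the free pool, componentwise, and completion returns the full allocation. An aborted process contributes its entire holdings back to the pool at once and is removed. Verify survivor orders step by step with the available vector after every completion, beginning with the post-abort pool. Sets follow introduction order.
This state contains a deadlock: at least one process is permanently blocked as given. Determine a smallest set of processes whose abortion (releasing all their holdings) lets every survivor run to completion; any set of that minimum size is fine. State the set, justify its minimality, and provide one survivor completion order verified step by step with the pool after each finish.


Minimum abort set: T8 and T6.
Key observation: no ordering could ever have run T9 before the abort of T8 and T6; with (2, 2, 5, 2) back in the pool it fits at step 2.
No one abort is enough; case by case: T9 alone leaves T8 blocked (short on R0); T8 alone leaves T9 blocked (short on R0); T6 alone leaves T9 blocked (short on R0); T1 alone leaves T9 blocked (short on R0); T7 alone leaves T9 blocked (short on R0).
Survivors finish in the order: T7, T9, T1. Step-by-step check (pool after the aborts first):
  pool = (4, 4, 5, 3)
  run T7 (needs (1, 0, 0, 0), free (4, 4, 5, 3)); after release of (2, 1, 2, 3) the pool is (6, 5, 7, 6)
  run T9 (needs (2, 2, 3, 6), free (6, 5, 7, 6)); after release of (0, 0, 0, 1) the pool is (6, 5, 7, 7)
  run T1 (needs (4, 3, 2, 4), free (6, 5, 7, 7)); after release of (3, 0, 2, 0) the pool is (9, 5, 9, 7)


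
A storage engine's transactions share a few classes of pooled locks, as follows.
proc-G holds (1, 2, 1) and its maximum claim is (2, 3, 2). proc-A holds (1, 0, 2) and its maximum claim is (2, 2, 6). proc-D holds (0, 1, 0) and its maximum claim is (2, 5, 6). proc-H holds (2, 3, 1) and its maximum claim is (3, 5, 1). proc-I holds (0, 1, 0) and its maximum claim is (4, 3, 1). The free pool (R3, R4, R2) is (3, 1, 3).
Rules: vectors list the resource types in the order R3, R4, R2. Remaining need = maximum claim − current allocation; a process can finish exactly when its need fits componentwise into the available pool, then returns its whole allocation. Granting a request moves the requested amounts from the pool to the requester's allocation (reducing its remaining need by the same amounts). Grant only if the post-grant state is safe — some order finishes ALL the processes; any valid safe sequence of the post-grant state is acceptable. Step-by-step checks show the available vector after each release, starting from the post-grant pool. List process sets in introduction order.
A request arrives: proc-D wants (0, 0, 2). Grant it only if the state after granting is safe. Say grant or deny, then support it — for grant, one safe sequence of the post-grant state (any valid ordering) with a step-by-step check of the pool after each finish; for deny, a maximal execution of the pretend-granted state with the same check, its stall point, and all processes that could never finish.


DENY: after the grant no complete ordering would exist.
Key observation: R2 is the bottleneck — with proc-G, proc-H, proc-I done the pool holds (6, 7, 3), short of every remaining need.
Pretend the grant happened; the run proc-G, proc-H, proc-I goes as far as possible. Step-by-step check:
  pool = (3, 1, 1)
  proc-G: need (1, 1, 1) fits (3, 1, 1); releases (1, 2, 1), pool now (4, 3, 2)
  proc-H: need (1, 2, 0) fits (4, 3, 2); releases (2, 3, 1), pool now (6, 6, 3)
  proc-I: need (4, 2, 1) fits (6, 6, 3); releases (0, 1, 0), pool now (6, 7, 3)
  proc-A cannot run: need (1, 2, 4) vs free (6, 7, 3) (insufficient R2)
  proc-D cannot run: need (2, 4, 4) vs free (6, 7, 3) (insufficient R2)
Post-grant, the permanently blocked set is proc-A and proc-D.


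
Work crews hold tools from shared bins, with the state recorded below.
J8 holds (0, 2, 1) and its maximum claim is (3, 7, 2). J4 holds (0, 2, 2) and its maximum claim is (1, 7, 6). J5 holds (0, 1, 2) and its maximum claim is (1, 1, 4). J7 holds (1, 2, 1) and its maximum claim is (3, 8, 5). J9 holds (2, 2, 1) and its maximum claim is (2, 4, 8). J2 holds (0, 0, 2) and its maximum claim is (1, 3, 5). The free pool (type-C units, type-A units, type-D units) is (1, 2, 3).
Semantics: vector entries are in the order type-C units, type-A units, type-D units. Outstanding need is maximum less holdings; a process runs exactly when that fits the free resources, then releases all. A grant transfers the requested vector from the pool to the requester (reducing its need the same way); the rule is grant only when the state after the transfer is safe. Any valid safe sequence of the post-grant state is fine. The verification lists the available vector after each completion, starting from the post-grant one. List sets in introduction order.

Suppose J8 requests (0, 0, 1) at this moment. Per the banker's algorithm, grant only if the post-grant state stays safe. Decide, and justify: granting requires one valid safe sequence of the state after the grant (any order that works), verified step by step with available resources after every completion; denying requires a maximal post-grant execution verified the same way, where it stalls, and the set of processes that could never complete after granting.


DENY — the pretend-granted state is unsafe.
Key observation: after J5, J2 the pool peaks at (1, 3, 6), and each blocked process is short somewhere: J8 on type-C units, type-A units; J4 on type-A units; J7 on type-C units, type-A units; J9 on type-D units.
Pretend the grant happened; the run J5, J2 goes as far as possible. Walking it through:
  pool = (1, 2, 2)
  J5: need (1, 0, 2) fits (1, 2, 2); releases (0, 1, 2), pool now (1, 3, 4)
  J2: need (1, 3, 3) fits (1, 3, 4); releases (0, 0, 2), pool now (1, 3, 6)
  J8 cannot run: need (3, 5, 0) vs free (1, 3, 6) (insufficient type-C units and type-A units)
  J4 cannot run: need (1, 5, 4) vs free (1, 3, 6) (insufficient type-A units)
  J7 cannot run: need (2, 6, 4) vs free (1, 3, 6) (insufficient type-C units and type-A units)
  J9 cannot run: need (0, 2, 7) vs free (1, 3, 6) (insufficient type-D units)
Had the request been granted, J8, J4, J7 and J9 could never finish.


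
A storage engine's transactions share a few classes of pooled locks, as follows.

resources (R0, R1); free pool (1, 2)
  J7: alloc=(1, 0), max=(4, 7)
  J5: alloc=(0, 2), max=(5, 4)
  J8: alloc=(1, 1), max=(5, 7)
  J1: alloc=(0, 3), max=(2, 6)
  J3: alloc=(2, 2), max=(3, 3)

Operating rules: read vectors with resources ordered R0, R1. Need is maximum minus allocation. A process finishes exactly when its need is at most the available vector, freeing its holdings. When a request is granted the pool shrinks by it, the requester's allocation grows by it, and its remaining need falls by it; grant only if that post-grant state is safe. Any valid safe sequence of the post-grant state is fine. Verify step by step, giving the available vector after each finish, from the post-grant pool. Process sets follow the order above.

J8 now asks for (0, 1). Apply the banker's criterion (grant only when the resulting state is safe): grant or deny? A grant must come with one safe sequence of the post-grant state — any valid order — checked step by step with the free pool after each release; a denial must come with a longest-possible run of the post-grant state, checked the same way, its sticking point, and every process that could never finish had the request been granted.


DENY: after the grant no complete ordering would exist.
Key observation: after J3, J1 the pool peaks at (3, 6), and each blocked process is short somewhere: J7 on R1; J5 on R0; J8 on R0.
On the post-grant state, J3, J1 is a maximal run — nothing extends it. Verifying each step:
  pool = (1, 1)
  J3 needs (1, 1) <= (1, 1) -> finishes; pool += (2, 2) = (3, 3)
  J1 needs (2, 3) <= (3, 3) -> finishes; pool += (0, 3) = (3, 6)
  J7 still needs (3, 7) but only (3, 6) is free — short on R1
  J5 still needs (5, 2) but only (3, 6) is free — short on R0
  J8 still needs (4, 5) but only (3, 6) is free — short on R0
Had the request been granted, J7, J5 and J8 could never finish.


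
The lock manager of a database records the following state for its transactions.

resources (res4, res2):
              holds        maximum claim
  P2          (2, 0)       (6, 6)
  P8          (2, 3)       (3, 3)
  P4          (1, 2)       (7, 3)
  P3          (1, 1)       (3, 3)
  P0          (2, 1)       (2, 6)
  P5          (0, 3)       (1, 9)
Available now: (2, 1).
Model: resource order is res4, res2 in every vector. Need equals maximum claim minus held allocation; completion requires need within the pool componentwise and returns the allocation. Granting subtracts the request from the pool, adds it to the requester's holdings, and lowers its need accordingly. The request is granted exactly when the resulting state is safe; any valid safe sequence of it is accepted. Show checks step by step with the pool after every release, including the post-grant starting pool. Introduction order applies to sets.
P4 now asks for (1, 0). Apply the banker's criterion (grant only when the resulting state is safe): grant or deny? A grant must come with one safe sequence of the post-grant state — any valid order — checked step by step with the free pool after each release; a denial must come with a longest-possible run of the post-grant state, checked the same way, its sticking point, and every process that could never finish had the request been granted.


GRANT. The post-grant state is safe; one safe sequence: P8, P3, P0, P2, P4, P5.
Key observation: with (1, 1) left after the transfer, P8 can run at once — the state stays safe.
Step-by-step check of the post-grant state:
  pool = (1, 1)
  run P8 (needs (1, 0), free (1, 1)); after release of (2, 3) the pool is (3, 4)
  run P3 (needs (2, 2), free (3, 4)); after release of (1, 1) the pool is (4, 5)
  run P0 (needs (0, 5), free (4, 5)); after release of (2, 1) the pool is (6, 6)
  run P2 (needs (4, 6), free (6, 6)); after release of (2, 0) the pool is (8, 6)
  run P4 (needs (5, 1), free (8, 6)); after release of (2, 2) the pool is (10, 8)
  run P5 (needs (1, 6), free (10, 8)); after release of (0, 3) the pool is (10, 11)


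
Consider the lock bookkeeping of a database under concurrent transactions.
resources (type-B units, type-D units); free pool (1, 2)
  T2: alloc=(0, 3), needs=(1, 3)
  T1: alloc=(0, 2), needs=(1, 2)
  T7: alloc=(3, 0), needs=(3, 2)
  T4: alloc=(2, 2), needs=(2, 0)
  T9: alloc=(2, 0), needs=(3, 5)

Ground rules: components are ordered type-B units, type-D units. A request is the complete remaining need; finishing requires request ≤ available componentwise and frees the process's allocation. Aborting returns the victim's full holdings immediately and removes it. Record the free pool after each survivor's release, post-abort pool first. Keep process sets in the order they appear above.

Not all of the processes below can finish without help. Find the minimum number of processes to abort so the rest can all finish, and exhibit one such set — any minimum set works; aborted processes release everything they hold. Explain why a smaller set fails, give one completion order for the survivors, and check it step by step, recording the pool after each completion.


Abort T9.
Key observation: before aborting T9, T7 was permanently blocked — no order could ever run it; afterwards it completes at step 1.
Why nothing smaller works: aborting no one leaves the state deadlocked as given.
Survivors finish in the order: T7, T4, T1, T2. Walking it through (pool after the aborts first):
  pool = (3, 2)
  T7: need (3, 2) fits (3, 2); releases (3, 0), pool now (6, 2)
  T4: need (2, 0) fits (6, 2); releases (2, 2), pool now (8, 4)
  T1: need (1, 2) fits (8, 4); releases (0, 2), pool now (8, 6)
  T2: need (1, 3) fits (8, 6); releases (0, 3), pool now (8, 9)


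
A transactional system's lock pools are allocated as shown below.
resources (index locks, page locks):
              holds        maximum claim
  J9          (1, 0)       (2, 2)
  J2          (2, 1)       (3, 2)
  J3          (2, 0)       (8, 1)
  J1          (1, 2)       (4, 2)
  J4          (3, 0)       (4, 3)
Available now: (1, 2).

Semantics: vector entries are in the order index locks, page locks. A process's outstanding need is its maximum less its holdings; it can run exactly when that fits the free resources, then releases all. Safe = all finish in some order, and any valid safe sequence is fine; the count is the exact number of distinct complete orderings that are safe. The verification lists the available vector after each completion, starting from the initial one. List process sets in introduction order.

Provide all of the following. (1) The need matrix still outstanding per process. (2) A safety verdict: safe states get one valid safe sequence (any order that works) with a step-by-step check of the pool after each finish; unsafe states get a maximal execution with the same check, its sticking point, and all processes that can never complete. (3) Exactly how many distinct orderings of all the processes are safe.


(1) Outstanding need per process (order index locks, page locks):
  J9: (1, 2)
  J2: (1, 1)
  J3: (6, 1)
  J1: (3, 0)
  J4: (1, 3)
(2) SAFE. One safe sequence: J2, J4, J3, J9, J1.
Key observation: J2 is the earliest step where a requested resource binds exactly: need (1, 1), pool (1, 2) at its turn.
Verifying each step:
  pool = (1, 2)
  J2 needs (1, 1) <= (1, 2) -> finishes; pool += (2, 1) = (3, 3)
  J4 needs (1, 3) <= (3, 3) -> finishes; pool += (3, 0) = (6, 3)
  J3 needs (6, 1) <= (6, 3) -> finishes; pool += (2, 0) = (8, 3)
  J9 needs (1, 2) <= (8, 3) -> finishes; pool += (1, 0) = (9, 3)
  J1 needs (3, 0) <= (9, 3) -> finishes; pool += (1, 2) = (10, 5)
(3) Precisely 15 of the possible complete orderings are safe sequences.


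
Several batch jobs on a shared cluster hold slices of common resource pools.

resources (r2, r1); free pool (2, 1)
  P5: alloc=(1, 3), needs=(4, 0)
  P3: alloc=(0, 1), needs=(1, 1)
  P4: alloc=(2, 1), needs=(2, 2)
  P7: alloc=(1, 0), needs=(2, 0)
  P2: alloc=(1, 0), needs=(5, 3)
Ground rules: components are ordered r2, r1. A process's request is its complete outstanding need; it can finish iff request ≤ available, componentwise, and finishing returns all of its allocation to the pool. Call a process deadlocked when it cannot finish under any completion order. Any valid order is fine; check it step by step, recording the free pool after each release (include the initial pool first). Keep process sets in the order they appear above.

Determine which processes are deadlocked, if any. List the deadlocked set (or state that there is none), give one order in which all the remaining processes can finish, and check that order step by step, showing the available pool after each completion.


The deadlocked set is empty.
Key observation: P7 fits the free pool immediately, and its release cascades until everyone finishes.
One completion order for the rest: P7, P3, P4, P2, P5. Walking it through:
  pool = (2, 1)
  P7: need (2, 0) fits (2, 1); releases (1, 0), pool now (3, 1)
  P3: need (1, 1) fits (3, 1); releases (0, 1), pool now (3, 2)
  P4: need (2, 2) fits (3, 2); releases (2, 1), pool now (5, 3)
  P2: need (5, 3) fits (5, 3); releases (1, 0), pool now (6, 3)
  P5: need (4, 0) fits (6, 3); releases (1, 3), pool now (7, 6)


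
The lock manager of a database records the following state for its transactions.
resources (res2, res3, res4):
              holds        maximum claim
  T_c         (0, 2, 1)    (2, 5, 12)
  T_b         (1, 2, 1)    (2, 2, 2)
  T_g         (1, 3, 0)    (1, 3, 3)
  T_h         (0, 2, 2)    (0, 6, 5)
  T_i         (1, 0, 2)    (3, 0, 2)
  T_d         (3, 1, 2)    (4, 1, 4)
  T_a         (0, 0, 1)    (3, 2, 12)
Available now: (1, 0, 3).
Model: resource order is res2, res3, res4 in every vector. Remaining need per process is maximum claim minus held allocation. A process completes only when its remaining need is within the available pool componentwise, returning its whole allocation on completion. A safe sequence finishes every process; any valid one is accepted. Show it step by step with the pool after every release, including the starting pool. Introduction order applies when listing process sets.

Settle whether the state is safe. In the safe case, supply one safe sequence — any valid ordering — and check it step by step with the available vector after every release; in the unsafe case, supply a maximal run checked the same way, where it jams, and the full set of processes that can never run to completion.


UNSAFE.
Key observation: the wall is res4: completing T_g, T_b, T_d, T_h, T_i brings the pool only to (7, 8, 10), and all the rest need more.
Going as far as possible: T_g, T_b, T_d, T_h, T_i; after that, nothing fits. Walking it through:
  pool = (1, 0, 3)
  T_g needs (0, 0, 3) <= (1, 0, 3) -> finishes; pool += (1, 3, 0) = (2, 3, 3)
  T_b needs (1, 0, 1) <= (2, 3, 3) -> finishes; pool += (1, 2, 1) = (3, 5, 4)
  T_d needs (1, 0, 2) <= (3, 5, 4) -> finishes; pool += (3, 1, 2) = (6, 6, 6)
  T_h needs (0, 4, 3) <= (6, 6, 6) -> finishes; pool += (0, 2, 2) = (6, 8, 8)
  T_i needs (2, 0, 0) <= (6, 8, 8) -> finishes; pool += (1, 0, 2) = (7, 8, 10)
  blocked: T_c wants (2, 3, 11), pool (7, 8, 10) — not enough res4
  blocked: T_a wants (3, 2, 11), pool (7, 8, 10) — not enough res4
Processes that can never finish: T_c and T_a.


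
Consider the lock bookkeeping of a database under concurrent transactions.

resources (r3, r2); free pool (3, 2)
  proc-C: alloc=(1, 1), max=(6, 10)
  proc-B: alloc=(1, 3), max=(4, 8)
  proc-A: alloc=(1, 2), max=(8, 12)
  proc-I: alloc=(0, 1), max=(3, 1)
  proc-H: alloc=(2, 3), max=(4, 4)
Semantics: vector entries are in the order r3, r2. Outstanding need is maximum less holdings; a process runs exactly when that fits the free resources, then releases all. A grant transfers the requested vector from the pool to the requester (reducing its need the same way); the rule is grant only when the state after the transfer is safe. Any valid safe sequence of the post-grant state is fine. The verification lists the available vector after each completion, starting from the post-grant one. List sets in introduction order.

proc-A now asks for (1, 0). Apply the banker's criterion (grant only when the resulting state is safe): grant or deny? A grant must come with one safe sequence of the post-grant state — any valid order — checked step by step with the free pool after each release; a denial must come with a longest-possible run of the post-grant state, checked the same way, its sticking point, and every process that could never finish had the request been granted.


GRANT — the state after the grant stays safe, e.g. via proc-H, proc-I, proc-B, proc-C, proc-A.
Key observation: (2, 2) free after granting still covers proc-H first, and each release covers the next.
Step-by-step check of the post-grant state:
  pool = (2, 2)
  proc-H: need (2, 1) fits (2, 2); releases (2, 3), pool now (4, 5)
  proc-I: need (3, 0) fits (4, 5); releases (0, 1), pool now (4, 6)
  proc-B: need (3, 5) fits (4, 6); releases (1, 3), pool now (5, 9)
  proc-C: need (5, 9) fits (5, 9); releases (1, 1), pool now (6, 10)
  proc-A: need (6, 10) fits (6, 10); releases (2, 2), pool now (8, 12)
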